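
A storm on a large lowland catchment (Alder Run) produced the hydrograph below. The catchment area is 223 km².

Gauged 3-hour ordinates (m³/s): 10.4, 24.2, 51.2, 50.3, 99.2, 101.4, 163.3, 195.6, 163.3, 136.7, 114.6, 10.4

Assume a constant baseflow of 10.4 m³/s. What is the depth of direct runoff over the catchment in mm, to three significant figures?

d ≈ 48.2 mm

Direct runoff: 0.0, 13.8, 40.8, 39.9, 88.8, 91.0, 152.9, 185.2, 152.9, 126.3, 104.2, 0.0 m³/s; ΣQ_DR = 995.8 m³/s.
V = ΣQ_DR · Δt = 995.8 × 10800 s = 1.075 × 10^7 m³.
Over A = 223 km², depth = V / A = 48.2 mm.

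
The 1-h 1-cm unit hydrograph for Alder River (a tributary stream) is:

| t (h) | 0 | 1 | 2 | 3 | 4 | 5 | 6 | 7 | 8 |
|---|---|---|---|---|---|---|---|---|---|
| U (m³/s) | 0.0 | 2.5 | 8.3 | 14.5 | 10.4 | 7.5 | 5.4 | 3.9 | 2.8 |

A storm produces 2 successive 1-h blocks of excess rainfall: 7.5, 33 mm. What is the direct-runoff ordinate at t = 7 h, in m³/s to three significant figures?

By discrete convolution, Q_j = Σ (P_i / 10 mm) · U_{j−i}.
At t = 7 h (j=7): Q = (7.5/10)·3.9 + (33/10)·5.4 = 20.7 m³/s.

Q ≈ 20.7 m³/s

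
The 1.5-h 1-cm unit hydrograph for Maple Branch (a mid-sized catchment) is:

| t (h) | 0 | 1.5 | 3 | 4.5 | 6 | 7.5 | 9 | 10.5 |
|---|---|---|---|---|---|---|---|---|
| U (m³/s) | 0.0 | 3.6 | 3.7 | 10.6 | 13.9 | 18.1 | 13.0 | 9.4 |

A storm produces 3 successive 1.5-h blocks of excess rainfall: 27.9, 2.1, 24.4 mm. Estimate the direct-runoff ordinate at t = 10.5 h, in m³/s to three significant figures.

By discrete convolution, Q_j = Σ (P_i / 10 mm) · U_{j−i}.
At t = 10.5 h (j=7): Q = (27.9/10)·9.4 + (2.1/10)·13.0 + (24.4/10)·18.1 = 73.1 m³/s.

Q ≈ 73.1 m³/s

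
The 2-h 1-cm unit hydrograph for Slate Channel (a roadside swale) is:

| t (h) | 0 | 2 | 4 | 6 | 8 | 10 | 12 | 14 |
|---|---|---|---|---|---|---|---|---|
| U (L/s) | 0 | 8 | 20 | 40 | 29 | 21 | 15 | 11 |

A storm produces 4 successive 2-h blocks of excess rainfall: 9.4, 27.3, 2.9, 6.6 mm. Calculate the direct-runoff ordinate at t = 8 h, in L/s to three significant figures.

Q ≈ 148 L/s

By discrete convolution, Q_j = Σ (P_i / 10 mm) · U_{j−i}.
At t = 8 h (j=4): Q = (9.4/10)·29 + (27.3/10)·40 + (2.9/10)·20 + (6.6/10)·8 = 148 L/s.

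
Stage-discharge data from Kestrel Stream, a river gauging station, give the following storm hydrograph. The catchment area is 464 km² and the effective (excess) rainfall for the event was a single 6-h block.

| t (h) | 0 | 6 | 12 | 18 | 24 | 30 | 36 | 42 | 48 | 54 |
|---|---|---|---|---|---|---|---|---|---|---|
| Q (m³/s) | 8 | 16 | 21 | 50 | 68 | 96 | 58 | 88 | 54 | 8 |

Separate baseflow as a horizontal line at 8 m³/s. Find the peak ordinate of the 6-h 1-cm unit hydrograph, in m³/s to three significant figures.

Direct runoff: 0.0, 8.0, 13.0, 42.0, 60.0, 88.0, 50.0, 80.0, 46.0, 0.0 m³/s; ΣQ_DR = 387.0 m³/s, peak = 88.0 m³/s.
Runoff depth d = ΣQ_DR·Δt / A = 387.0 × 21600 / (464 km²) = 18.02 mm.
The 1-cm UH is the DRH scaled by (10 mm)/d, so U_p = 88.0 × 10/18.02 = 48.8 m³/s.

U_p ≈ 48.8 m³/s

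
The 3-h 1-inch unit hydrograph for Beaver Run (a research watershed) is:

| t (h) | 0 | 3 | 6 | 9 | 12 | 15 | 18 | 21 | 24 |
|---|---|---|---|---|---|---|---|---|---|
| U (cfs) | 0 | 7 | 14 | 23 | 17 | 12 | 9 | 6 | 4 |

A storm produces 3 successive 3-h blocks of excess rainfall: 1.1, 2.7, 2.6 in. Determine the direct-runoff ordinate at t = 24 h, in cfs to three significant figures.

By discrete convolution, Q_j = Σ (P_i / 1 in) · U_{j−i}.
At t = 24 h (j=8): Q = (1.1/1)·4 + (2.7/1)·6 + (2.6/1)·9 = 44.0 cfs.

Q ≈ 44.0 cfs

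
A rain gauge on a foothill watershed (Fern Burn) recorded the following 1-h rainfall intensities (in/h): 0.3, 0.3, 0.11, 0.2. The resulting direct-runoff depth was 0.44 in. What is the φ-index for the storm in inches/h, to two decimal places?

φ ≈ 0.12 in/h

Only the 3 blocks with intensity above φ contribute runoff: 0.3, 0.3, 0.2 in/h.
Σ(I−φ)·Δt = d  ⇒  (0.3+0.3+0.2 − 3φ)·1 = 0.44
φ = (0.8000 − 0.44/1) / 3 = 0.12 in/h.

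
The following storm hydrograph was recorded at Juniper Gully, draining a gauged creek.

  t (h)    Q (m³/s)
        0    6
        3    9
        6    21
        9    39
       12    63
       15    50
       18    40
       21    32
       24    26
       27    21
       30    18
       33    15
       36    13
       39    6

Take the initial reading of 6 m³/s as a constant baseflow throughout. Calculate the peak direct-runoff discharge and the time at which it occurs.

Q_p = 57.0 m³/s at t = 12 h

Subtracting baseflow gives direct-runoff ordinates: 0.0, 3.0, 15.0, 33.0, 57.0, 44.0, 34.0, 26.0, 20.0, 15.0, 12.0, 9.0, 7.0, 0.0 m³/s.
The maximum is 57.0 m³/s, occurring at the reading for t = 12 h.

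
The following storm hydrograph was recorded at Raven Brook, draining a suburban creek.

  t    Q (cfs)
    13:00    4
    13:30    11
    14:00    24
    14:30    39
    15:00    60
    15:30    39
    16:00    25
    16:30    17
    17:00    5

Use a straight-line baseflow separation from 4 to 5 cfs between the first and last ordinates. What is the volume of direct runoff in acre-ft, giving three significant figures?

V ≈ 7.58 acre-ft

Direct-runoff ordinates (Q − Q_b): 0.00, 6.88, 19.75, 34.62, 55.50, 34.38, 20.25, 12.12, 0.00 cfs.
ΣQ_DR = 183.5 cfs.
With Δt = 0.5 h = 1800 s, V = ΣQ_DR · Δt = 183.5 × 1800 = 3.30 × 10^5 ft³ = 7.58 acre-ft.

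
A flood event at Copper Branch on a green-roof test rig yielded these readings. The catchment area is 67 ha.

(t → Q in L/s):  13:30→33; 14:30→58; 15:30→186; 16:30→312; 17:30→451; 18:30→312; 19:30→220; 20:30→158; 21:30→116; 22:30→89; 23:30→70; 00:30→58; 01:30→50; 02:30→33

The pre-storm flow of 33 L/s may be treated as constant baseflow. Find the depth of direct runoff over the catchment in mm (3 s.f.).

d ≈ 9.05 mm

Direct runoff: 0.0, 25.0, 153.0, 279.0, 418.0, 279.0, 187.0, 125.0, 83.0, 56.0, 37.0, 25.0, 17.0, 0.0 L/s; ΣQ_DR = 1684 L/s.
V = ΣQ_DR · Δt = 1684 × 3600 s = 6.062 × 10^6 L.
Over A = 67 ha, depth = V / A = 9.05 mm.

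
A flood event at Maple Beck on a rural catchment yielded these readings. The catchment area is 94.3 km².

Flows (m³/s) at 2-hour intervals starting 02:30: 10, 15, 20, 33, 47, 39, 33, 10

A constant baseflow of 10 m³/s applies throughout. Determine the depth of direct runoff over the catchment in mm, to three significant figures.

Direct runoff: 0.0, 5.0, 10.0, 23.0, 37.0, 29.0, 23.0, 0.0 m³/s; ΣQ_DR = 127.0 m³/s.
V = ΣQ_DR · Δt = 127.0 × 7200 s = 9.144 × 10^5 m³.
Over A = 94.3 km², depth = V / A = 9.70 mm.

d ≈ 9.70 mm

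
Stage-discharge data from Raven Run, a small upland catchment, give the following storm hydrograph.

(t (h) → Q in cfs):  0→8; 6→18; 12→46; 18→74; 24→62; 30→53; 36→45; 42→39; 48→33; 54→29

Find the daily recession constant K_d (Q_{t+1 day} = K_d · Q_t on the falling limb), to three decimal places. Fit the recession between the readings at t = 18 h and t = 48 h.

K_d ≈ 0.524

Between t = 18 h and t = 48 h the flow falls from 74 to 33 cfs over 5×6 h = 30 h.
Per-interval ratio K = (33/74)^(1/5) = 0.8509; K_d = K^(24/6) = 0.524.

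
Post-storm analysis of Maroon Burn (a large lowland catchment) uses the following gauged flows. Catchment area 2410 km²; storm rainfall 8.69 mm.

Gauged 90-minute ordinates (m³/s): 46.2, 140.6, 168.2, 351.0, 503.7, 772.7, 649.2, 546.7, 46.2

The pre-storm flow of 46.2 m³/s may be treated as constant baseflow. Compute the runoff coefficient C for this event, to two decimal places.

ΣQ_DR = 2809 m³/s; V = ΣQ_DR·Δt = 1.517 × 10^7 m³.
Runoff depth d = V / A = 6.293 mm.
C = d / P = 6.293 / 8.69 = 0.72.

C ≈ 0.72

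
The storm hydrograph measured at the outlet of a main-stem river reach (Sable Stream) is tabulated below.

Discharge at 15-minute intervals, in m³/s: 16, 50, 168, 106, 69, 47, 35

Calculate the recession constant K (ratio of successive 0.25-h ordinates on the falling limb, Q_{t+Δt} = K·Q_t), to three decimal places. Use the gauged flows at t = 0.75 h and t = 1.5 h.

K ≈ 0.691

Using the recession-limb readings at t = 0.75 h and t = 1.5 h: Q falls from 106 to 35 m³/s over 3 intervals.
K = (Q₂/Q₁)^(1/3) = (35/106)^(1/3) = 0.691.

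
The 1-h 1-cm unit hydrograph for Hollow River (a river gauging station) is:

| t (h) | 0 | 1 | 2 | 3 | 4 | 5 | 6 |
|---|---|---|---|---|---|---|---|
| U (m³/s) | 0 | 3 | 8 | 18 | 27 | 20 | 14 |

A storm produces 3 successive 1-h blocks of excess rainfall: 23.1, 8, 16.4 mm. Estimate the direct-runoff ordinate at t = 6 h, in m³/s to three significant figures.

Q ≈ 92.6 m³/s

By discrete convolution, Q_j = Σ (P_i / 10 mm) · U_{j−i}.
At t = 6 h (j=6): Q = (23.1/10)·14 + (8/10)·20 + (16.4/10)·27 = 92.6 m³/s.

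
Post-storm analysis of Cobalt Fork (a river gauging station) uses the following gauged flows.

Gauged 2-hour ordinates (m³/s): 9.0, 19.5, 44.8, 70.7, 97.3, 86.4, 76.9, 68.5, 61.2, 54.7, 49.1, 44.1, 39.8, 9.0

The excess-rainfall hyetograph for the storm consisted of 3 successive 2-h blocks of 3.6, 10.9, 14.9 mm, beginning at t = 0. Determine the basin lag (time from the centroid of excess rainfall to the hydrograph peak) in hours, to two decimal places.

Centroid of excess rainfall: t_c = Σ P_i·t̄_i / ΣP_i = 3.7687 h (block centres at 1, 3, 5 h).
Hydrograph peak occurs at t = 8 h, so basin lag t_L = 8 − 3.7687 = 4.23 h.

t_L ≈ 4.23 h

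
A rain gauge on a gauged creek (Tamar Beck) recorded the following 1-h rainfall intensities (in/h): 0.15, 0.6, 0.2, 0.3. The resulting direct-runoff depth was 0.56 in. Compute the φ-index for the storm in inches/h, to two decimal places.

Only the 3 blocks with intensity above φ contribute runoff: 0.6, 0.2, 0.3 in/h.
Σ(I−φ)·Δt = d  ⇒  (0.6+0.2+0.3 − 3φ)·1 = 0.56
φ = (1.100 − 0.56/1) / 3 = 0.18 in/h.

φ ≈ 0.18 in/h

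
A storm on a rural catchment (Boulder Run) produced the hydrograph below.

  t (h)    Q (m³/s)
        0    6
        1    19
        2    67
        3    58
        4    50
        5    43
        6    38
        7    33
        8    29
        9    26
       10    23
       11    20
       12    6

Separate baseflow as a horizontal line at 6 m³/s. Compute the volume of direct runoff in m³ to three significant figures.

V ≈ 1.22 × 10^6 m³

Direct-runoff ordinates (Q − Q_b): 0.0, 13.0, 61.0, 52.0, 44.0, 37.0, 32.0, 27.0, 23.0, 20.0, 17.0, 14.0, 0.0 m³/s.
ΣQ_DR = 340.0 m³/s.
With Δt = 1 h = 3600 s, V = ΣQ_DR · Δt = 340.0 × 3600 = 1.22 × 10^6 m³.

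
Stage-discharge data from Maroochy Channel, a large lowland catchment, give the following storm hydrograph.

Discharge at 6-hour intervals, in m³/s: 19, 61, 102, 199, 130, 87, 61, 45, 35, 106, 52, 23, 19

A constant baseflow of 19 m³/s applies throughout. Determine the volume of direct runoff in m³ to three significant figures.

V ≈ 1.49 × 10^7 m³

Direct-runoff ordinates (Q − Q_b): 0.0, 42.0, 83.0, 180.0, 111.0, 68.0, 42.0, 26.0, 16.0, 87.0, 33.0, 4.0, 0.0 m³/s.
ΣQ_DR = 692.0 m³/s.
With Δt = 6 h = 21600 s, V = ΣQ_DR · Δt = 692.0 × 21600 = 1.49 × 10^7 m³.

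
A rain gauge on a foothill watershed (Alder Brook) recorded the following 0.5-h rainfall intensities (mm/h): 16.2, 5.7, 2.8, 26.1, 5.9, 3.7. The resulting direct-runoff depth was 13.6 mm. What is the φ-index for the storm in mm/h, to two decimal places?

Only the 2 blocks with intensity above φ contribute runoff: 16.2, 26.1 mm/h.
Σ(I−φ)·Δt = d  ⇒  (16.2+26.1 − 2φ)·0.5 = 13.6
φ = (42.30 − 13.6/0.5) / 2 = 7.55 mm/h.

φ ≈ 7.55 mm/h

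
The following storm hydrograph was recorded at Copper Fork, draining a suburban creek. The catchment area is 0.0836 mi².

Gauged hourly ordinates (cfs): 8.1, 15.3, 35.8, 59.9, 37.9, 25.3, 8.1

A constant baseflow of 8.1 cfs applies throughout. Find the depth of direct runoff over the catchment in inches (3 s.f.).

Direct runoff: 0.0, 7.2, 27.7, 51.8, 29.8, 17.2, 0.0 cfs; ΣQ_DR = 133.7 cfs.
V = ΣQ_DR · Δt = 133.7 × 3600 s = 4.813 × 10^5 ft³.
Over A = 0.0836 mi², depth = V / A = 2.48 in.

d ≈ 2.48 in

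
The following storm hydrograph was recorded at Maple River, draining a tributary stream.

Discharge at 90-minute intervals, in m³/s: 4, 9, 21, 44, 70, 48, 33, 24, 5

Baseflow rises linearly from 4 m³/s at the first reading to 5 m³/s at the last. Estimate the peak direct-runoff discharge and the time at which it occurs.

Subtracting baseflow gives direct-runoff ordinates: 0.00, 4.88, 16.75, 39.62, 65.50, 43.38, 28.25, 19.12, 0.00 m³/s.
The maximum is 65.50 m³/s, occurring at the reading for t = 6 h.

Q_p = 65.50 m³/s at t = 6 h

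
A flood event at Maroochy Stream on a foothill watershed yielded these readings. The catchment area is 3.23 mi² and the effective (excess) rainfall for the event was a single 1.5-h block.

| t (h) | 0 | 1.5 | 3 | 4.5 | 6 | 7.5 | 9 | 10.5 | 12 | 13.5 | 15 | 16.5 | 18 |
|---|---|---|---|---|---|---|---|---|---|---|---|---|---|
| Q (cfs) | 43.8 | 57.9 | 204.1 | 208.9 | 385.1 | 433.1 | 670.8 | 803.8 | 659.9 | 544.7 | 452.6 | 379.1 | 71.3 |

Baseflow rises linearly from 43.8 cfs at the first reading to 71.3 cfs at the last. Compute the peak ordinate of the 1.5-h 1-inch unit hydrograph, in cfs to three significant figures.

U_p ≈ 248 cfs

Direct runoff: 0.00, 11.81, 155.72, 158.22, 332.13, 377.84, 613.25, 743.96, 597.77, 480.27, 385.88, 310.09, 0.00 cfs; ΣQ_DR = 4167 cfs, peak = 743.96 cfs.
Runoff depth d = ΣQ_DR·Δt / A = 4167 × 5400 / (3.23 mi²) = 2.999 in.
The 1-inch UH is the DRH scaled by (1 in)/d, so U_p = 743.96 × 1/2.999 = 248 cfs.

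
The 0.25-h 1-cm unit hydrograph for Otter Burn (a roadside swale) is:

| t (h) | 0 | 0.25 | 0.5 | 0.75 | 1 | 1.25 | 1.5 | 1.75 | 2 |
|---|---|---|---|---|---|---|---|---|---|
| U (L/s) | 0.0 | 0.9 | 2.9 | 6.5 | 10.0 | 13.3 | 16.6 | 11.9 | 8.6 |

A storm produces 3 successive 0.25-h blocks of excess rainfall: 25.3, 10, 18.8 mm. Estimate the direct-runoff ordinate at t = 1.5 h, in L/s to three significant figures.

By discrete convolution, Q_j = Σ (P_i / 10 mm) · U_{j−i}.
At t = 1.5 h (j=6): Q = (25.3/10)·16.6 + (10/10)·13.3 + (18.8/10)·10.0 = 74.1 L/s.

Q ≈ 74.1 L/s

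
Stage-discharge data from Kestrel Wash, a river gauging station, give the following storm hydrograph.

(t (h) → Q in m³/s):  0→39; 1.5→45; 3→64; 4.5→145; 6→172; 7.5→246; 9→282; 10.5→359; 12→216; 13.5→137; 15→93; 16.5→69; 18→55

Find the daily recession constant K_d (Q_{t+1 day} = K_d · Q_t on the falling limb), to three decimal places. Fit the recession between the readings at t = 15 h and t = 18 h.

Between t = 15 h and t = 18 h the flow falls from 93 to 55 m³/s over 2×1.5 h = 3 h.
Per-interval ratio K = (55/93)^(1/2) = 0.7690; K_d = K^(24/1.5) = 0.015.

K_d ≈ 0.015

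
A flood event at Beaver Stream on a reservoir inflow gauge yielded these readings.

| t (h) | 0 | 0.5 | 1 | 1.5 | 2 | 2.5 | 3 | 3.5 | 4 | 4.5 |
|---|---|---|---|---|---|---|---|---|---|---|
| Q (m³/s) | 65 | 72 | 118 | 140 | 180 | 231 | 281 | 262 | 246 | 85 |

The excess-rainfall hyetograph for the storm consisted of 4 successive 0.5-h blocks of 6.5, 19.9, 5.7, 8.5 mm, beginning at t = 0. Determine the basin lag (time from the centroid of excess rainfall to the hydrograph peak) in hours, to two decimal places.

t_L ≈ 2.05 h

Centroid of excess rainfall: t_c = Σ P_i·t̄_i / ΣP_i = 0.9495 h (block centres at 0.25, 0.75, 1.25, 1.75 h).
Hydrograph peak occurs at t = 3 h, so basin lag t_L = 3 − 0.9495 = 2.05 h.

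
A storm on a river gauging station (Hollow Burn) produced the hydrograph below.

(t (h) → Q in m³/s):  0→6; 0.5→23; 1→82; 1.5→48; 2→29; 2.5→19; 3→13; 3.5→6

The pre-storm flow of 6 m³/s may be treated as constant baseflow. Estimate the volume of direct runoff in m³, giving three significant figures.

Direct-runoff ordinates (Q − Q_b): 0.0, 17.0, 76.0, 42.0, 23.0, 13.0, 7.0, 0.0 m³/s.
ΣQ_DR = 178.0 m³/s.
With Δt = 0.5 h = 1800 s, V = ΣQ_DR · Δt = 178.0 × 1800 = 3.20 × 10^5 m³.

V ≈ 3.20 × 10^5 m³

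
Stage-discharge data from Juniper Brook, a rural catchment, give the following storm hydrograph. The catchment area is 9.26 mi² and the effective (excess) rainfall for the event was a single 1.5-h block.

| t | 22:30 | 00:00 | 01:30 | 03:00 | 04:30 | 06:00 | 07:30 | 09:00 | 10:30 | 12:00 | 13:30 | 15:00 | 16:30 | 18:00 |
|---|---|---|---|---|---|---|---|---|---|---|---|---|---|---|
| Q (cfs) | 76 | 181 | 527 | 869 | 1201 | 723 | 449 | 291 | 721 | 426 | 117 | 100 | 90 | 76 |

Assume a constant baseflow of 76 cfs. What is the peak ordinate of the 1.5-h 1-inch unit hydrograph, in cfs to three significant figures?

U_p ≈ 937 cfs

Direct runoff: 0.0, 105.0, 451.0, 793.0, 1125.0, 647.0, 373.0, 215.0, 645.0, 350.0, 41.0, 24.0, 14.0, 0.0 cfs; ΣQ_DR = 4783 cfs, peak = 1125.0 cfs.
Runoff depth d = ΣQ_DR·Δt / A = 4783 × 5400 / (9.26 mi²) = 1.201 in.
The 1-inch UH is the DRH scaled by (1 in)/d, so U_p = 1125.0 × 1/1.201 = 937 cfs.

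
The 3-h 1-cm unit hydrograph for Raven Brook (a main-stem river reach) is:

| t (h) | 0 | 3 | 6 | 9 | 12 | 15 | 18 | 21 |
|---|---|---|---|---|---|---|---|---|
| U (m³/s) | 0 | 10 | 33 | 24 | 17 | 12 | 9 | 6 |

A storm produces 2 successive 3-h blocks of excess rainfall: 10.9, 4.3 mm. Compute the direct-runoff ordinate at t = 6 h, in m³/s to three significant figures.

Q ≈ 40.3 m³/s

By discrete convolution, Q_j = Σ (P_i / 10 mm) · U_{j−i}.
At t = 6 h (j=2): Q = (10.9/10)·33 + (4.3/10)·10 = 40.3 m³/s.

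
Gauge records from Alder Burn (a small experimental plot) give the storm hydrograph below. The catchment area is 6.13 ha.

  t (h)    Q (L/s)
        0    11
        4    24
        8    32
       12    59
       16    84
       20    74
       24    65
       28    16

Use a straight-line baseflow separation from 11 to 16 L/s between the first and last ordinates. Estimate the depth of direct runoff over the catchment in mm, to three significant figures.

d ≈ 60.4 mm

Direct runoff: 0.00, 12.29, 19.57, 45.86, 70.14, 59.43, 49.71, 0.00 L/s; ΣQ_DR = 257.0 L/s.
V = ΣQ_DR · Δt = 257.0 × 14400 s = 3.701 × 10^6 L.
Over A = 6.13 ha, depth = V / A = 60.4 mm.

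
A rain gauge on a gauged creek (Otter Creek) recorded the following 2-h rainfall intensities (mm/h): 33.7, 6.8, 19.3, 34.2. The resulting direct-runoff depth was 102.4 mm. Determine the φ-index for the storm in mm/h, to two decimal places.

φ ≈ 12.00 mm/h

Only the 3 blocks with intensity above φ contribute runoff: 33.7, 19.3, 34.2 mm/h.
Σ(I−φ)·Δt = d  ⇒  (33.7+19.3+34.2 − 3φ)·2 = 102.4
φ = (87.20 − 102.4/2) / 3 = 12.00 mm/h.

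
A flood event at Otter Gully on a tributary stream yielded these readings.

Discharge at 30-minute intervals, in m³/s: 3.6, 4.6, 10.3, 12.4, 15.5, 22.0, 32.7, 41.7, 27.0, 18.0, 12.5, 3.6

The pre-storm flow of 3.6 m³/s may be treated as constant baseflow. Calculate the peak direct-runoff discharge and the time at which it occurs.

Q_p = 38.1 m³/s at t = 3.5 h

Subtracting baseflow gives direct-runoff ordinates: 0.0, 1.0, 6.7, 8.8, 11.9, 18.4, 29.1, 38.1, 23.4, 14.4, 8.9, 0.0 m³/s.
The maximum is 38.1 m³/s, occurring at the reading for t = 3.5 h.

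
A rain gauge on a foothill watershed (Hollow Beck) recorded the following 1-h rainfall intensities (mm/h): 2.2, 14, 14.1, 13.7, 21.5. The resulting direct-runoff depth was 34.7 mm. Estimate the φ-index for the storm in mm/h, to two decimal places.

Only the 4 blocks with intensity above φ contribute runoff: 14, 14.1, 13.7, 21.5 mm/h.
Σ(I−φ)·Δt = d  ⇒  (14+14.1+13.7+21.5 − 4φ)·1 = 34.7
φ = (63.30 − 34.7/1) / 4 = 7.15 mm/h.

φ ≈ 7.15 mm/h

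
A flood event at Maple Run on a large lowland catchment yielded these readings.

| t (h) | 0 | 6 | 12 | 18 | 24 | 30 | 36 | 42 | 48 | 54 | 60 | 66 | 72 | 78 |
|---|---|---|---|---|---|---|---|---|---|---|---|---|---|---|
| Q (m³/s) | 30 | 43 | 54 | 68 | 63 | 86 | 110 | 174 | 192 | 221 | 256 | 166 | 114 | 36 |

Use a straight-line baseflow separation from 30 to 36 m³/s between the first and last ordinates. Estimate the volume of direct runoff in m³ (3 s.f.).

Direct-runoff ordinates (Q − Q_b): 0.00, 12.54, 23.08, 36.62, 31.15, 53.69, 77.23, 140.77, 158.31, 186.85, 221.38, 130.92, 78.46, 0.00 m³/s.
ΣQ_DR = 1151 m³/s.
With Δt = 6 h = 21600 s, V = ΣQ_DR · Δt = 1151 × 21600 = 2.49 × 10^7 m³.

V ≈ 2.49 × 10^7 m³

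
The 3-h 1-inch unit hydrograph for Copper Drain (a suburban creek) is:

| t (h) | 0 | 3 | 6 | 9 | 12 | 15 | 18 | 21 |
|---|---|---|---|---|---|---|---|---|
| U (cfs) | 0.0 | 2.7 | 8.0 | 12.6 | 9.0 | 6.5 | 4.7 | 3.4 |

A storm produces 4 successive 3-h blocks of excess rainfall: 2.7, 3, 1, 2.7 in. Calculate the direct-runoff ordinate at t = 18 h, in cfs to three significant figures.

By discrete convolution, Q_j = Σ (P_i / 1 in) · U_{j−i}.
At t = 18 h (j=6): Q = (2.7/1)·4.7 + (3/1)·6.5 + (1/1)·9.0 + (2.7/1)·12.6 = 75.2 cfs.

Q ≈ 75.2 cfs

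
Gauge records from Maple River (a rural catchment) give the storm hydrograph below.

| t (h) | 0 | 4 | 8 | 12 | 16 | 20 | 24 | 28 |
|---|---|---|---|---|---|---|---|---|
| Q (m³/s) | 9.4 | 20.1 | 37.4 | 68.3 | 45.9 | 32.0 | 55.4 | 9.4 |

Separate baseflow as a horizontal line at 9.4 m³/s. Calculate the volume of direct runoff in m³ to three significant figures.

V ≈ 2.92 × 10^6 m³

Direct-runoff ordinates (Q − Q_b): 0.0, 10.7, 28.0, 58.9, 36.5, 22.6, 46.0, 0.0 m³/s.
ΣQ_DR = 202.7 m³/s.
With Δt = 4 h = 14400 s, V = ΣQ_DR · Δt = 202.7 × 14400 = 2.92 × 10^6 m³.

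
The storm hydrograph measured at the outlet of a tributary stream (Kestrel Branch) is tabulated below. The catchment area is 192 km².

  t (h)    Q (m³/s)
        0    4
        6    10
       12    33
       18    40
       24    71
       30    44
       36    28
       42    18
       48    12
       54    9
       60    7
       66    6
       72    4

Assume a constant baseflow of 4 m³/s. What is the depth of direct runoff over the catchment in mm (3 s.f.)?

Direct runoff: 0.0, 6.0, 29.0, 36.0, 67.0, 40.0, 24.0, 14.0, 8.0, 5.0, 3.0, 2.0, 0.0 m³/s; ΣQ_DR = 234.0 m³/s.
V = ΣQ_DR · Δt = 234.0 × 21600 s = 5.054 × 10^6 m³.
Over A = 192 km², depth = V / A = 26.3 mm.

d ≈ 26.3 mm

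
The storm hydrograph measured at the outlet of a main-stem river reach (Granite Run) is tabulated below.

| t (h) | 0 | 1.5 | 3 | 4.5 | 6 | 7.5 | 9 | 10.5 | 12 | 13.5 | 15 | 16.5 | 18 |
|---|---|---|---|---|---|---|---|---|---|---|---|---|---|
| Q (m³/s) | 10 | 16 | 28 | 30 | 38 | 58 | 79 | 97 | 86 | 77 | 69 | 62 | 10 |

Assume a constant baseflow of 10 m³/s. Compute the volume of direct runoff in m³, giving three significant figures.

Direct-runoff ordinates (Q − Q_b): 0.0, 6.0, 18.0, 20.0, 28.0, 48.0, 69.0, 87.0, 76.0, 67.0, 59.0, 52.0, 0.0 m³/s.
ΣQ_DR = 530.0 m³/s.
With Δt = 1.5 h = 5400 s, V = ΣQ_DR · Δt = 530.0 × 5400 = 2.86 × 10^6 m³.

V ≈ 2.86 × 10^6 m³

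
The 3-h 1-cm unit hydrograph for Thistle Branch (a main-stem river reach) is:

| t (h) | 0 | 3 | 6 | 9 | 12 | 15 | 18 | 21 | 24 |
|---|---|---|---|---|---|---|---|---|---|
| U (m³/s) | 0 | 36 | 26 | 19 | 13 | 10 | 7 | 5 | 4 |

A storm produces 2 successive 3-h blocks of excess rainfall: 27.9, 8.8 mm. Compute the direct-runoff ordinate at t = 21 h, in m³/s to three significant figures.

By discrete convolution, Q_j = Σ (P_i / 10 mm) · U_{j−i}.
At t = 21 h (j=7): Q = (27.9/10)·5 + (8.8/10)·7 = 20.1 m³/s.

Q ≈ 20.1 m³/s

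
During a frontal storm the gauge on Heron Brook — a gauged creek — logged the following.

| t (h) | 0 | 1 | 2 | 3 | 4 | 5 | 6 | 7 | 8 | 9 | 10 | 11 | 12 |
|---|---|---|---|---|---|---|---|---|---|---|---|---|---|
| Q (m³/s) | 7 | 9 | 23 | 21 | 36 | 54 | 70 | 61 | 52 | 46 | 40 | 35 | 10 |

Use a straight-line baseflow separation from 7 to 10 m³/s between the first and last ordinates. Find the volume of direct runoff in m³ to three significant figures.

V ≈ 1.27 × 10^6 m³

Direct-runoff ordinates (Q − Q_b): 0.00, 1.75, 15.50, 13.25, 28.00, 45.75, 61.50, 52.25, 43.00, 36.75, 30.50, 25.25, 0.00 m³/s.
ΣQ_DR = 353.5 m³/s.
With Δt = 1 h = 3600 s, V = ΣQ_DR · Δt = 353.5 × 3600 = 1.27 × 10^6 m³.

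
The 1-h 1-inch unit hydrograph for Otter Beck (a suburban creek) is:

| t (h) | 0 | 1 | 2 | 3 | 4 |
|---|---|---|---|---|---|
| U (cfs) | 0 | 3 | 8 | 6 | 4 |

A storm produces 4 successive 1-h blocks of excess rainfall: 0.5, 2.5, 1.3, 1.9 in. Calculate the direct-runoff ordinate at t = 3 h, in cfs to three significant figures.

By discrete convolution, Q_j = Σ (P_i / 1 in) · U_{j−i}.
At t = 3 h (j=3): Q = (0.5/1)·6 + (2.5/1)·8 + (1.3/1)·3 + (1.9/1)·0 = 26.9 cfs.

Q ≈ 26.9 cfs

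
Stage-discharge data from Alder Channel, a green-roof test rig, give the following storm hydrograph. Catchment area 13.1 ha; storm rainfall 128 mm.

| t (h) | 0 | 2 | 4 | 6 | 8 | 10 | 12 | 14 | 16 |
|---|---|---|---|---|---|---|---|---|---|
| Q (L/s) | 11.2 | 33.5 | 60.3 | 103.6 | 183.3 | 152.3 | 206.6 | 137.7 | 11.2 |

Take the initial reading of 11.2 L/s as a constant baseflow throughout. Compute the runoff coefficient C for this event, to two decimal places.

ΣQ_DR = 798.9 L/s; V = ΣQ_DR·Δt = 5.752 × 10^6 L.
Runoff depth d = V / A = 43.91 mm.
C = d / P = 43.91 / 128 = 0.34.

C ≈ 0.34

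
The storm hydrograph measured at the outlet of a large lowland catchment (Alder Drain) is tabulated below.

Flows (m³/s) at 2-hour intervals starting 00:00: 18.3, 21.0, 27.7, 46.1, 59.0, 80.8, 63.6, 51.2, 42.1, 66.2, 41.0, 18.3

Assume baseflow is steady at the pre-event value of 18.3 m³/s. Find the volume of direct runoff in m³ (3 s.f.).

Direct-runoff ordinates (Q − Q_b): 0.0, 2.7, 9.4, 27.8, 40.7, 62.5, 45.3, 32.9, 23.8, 47.9, 22.7, 0.0 m³/s.
ΣQ_DR = 315.7 m³/s.
With Δt = 2 h = 7200 s, V = ΣQ_DR · Δt = 315.7 × 7200 = 2.27 × 10^6 m³.

V ≈ 2.27 × 10^6 m³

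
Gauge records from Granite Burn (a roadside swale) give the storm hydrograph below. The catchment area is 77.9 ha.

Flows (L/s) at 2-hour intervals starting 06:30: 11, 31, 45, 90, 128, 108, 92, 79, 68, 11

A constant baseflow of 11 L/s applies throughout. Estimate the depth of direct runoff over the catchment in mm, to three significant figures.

Direct runoff: 0.0, 20.0, 34.0, 79.0, 117.0, 97.0, 81.0, 68.0, 57.0, 0.0 L/s; ΣQ_DR = 553.0 L/s.
V = ΣQ_DR · Δt = 553.0 × 7200 s = 3.982 × 10^6 L.
Over A = 77.9 ha, depth = V / A = 5.11 mm.

d ≈ 5.11 mm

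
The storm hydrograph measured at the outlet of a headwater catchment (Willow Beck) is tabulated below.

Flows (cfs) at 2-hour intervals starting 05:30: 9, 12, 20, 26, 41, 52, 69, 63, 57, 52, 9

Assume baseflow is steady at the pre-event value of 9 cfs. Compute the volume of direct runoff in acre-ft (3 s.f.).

Direct-runoff ordinates (Q − Q_b): 0.0, 3.0, 11.0, 17.0, 32.0, 43.0, 60.0, 54.0, 48.0, 43.0, 0.0 cfs.
ΣQ_DR = 311.0 cfs.
With Δt = 2 h = 7200 s, V = ΣQ_DR · Δt = 311.0 × 7200 = 2.24 × 10^6 ft³ = 51.4 acre-ft.

V ≈ 51.4 acre-ft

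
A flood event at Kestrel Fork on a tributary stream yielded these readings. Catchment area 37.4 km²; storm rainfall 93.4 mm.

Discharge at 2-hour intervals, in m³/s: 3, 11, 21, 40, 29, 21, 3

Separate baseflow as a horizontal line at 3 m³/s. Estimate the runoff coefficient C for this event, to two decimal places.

C ≈ 0.22

ΣQ_DR = 107.0 m³/s; V = ΣQ_DR·Δt = 7.704 × 10^5 m³.
Runoff depth d = V / A = 20.60 mm.
C = d / P = 20.60 / 93.4 = 0.22.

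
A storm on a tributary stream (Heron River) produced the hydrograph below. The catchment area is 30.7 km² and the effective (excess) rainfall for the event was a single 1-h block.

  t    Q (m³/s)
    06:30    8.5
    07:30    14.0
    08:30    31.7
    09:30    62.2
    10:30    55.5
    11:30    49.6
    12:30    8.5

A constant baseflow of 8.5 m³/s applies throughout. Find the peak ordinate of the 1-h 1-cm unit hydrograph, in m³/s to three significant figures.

U_p ≈ 26.9 m³/s

Direct runoff: 0.0, 5.5, 23.2, 53.7, 47.0, 41.1, 0.0 m³/s; ΣQ_DR = 170.5 m³/s, peak = 53.7 m³/s.
Runoff depth d = ΣQ_DR·Δt / A = 170.5 × 3600 / (30.7 km²) = 19.99 mm.
The 1-cm UH is the DRH scaled by (10 mm)/d, so U_p = 53.7 × 10/19.99 = 26.9 m³/s.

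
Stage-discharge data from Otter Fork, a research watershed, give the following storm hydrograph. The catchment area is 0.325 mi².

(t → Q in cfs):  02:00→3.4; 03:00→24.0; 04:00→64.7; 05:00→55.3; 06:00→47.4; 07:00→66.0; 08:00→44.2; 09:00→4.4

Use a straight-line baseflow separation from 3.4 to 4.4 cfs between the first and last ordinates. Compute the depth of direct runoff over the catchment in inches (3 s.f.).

d ≈ 1.33 in

Direct runoff: 0.00, 20.46, 61.01, 51.47, 43.43, 61.89, 39.94, 0.00 cfs; ΣQ_DR = 278.2 cfs.
V = ΣQ_DR · Δt = 278.2 × 3600 s = 1.002 × 10^6 ft³.
Over A = 0.325 mi², depth = V / A = 1.33 in.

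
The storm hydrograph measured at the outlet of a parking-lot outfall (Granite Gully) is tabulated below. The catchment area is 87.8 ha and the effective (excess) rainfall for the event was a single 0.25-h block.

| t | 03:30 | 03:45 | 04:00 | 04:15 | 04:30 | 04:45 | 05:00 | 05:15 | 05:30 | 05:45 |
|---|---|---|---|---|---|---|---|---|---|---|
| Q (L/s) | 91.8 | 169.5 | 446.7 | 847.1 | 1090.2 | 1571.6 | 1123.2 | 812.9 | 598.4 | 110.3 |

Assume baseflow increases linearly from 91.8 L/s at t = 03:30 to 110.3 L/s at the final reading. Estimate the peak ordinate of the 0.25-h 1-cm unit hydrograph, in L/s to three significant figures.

U_p ≈ 2450 L/s

Direct runoff: 0.00, 75.64, 350.79, 749.13, 990.18, 1469.52, 1019.07, 706.71, 490.16, 0.00 L/s; ΣQ_DR = 5851 L/s, peak = 1469.52 L/s.
Runoff depth d = ΣQ_DR·Δt / A = 5851 × 900 / (87.8 ha) = 5.998 mm.
The 1-cm UH is the DRH scaled by (10 mm)/d, so U_p = 1469.52 × 10/5.998 = 2450 L/s.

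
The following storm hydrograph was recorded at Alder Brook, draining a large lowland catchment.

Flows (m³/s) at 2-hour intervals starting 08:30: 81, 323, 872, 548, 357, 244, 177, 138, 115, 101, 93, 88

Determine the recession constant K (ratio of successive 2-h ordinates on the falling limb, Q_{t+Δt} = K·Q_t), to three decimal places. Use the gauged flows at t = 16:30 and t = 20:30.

K ≈ 0.704

Using the recession-limb readings at t = 16:30 and t = 20:30: Q falls from 357 to 177 m³/s over 2 intervals.
K = (Q₂/Q₁)^(1/2) = (177/357)^(1/2) = 0.704.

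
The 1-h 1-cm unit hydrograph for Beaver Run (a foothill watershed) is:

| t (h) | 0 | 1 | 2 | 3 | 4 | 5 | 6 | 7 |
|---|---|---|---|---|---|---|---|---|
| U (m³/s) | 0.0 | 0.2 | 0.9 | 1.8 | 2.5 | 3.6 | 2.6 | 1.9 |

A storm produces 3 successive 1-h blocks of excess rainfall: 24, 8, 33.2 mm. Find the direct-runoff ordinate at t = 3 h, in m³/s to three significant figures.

By discrete convolution, Q_j = Σ (P_i / 10 mm) · U_{j−i}.
At t = 3 h (j=3): Q = (24/10)·1.8 + (8/10)·0.9 + (33.2/10)·0.2 = 5.70 m³/s.

Q ≈ 5.70 m³/s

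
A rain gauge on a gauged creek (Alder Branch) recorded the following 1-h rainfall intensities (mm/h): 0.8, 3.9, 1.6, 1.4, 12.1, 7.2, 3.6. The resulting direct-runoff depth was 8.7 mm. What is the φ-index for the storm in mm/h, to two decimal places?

φ ≈ 5.30 mm/h

Only the 2 blocks with intensity above φ contribute runoff: 12.1, 7.2 mm/h.
Σ(I−φ)·Δt = d  ⇒  (12.1+7.2 − 2φ)·1 = 8.7
φ = (19.30 − 8.7/1) / 2 = 5.30 mm/h.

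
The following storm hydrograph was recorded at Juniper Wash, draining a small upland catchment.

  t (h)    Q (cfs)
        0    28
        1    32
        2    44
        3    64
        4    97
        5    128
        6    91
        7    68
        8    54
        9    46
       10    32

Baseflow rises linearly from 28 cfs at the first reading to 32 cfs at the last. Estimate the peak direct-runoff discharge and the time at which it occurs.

Q_p = 98.00 cfs at t = 5 h

Subtracting baseflow gives direct-runoff ordinates: 0.00, 3.60, 15.20, 34.80, 67.40, 98.00, 60.60, 37.20, 22.80, 14.40, 0.00 cfs.
The maximum is 98.00 cfs, occurring at the reading for t = 5 h.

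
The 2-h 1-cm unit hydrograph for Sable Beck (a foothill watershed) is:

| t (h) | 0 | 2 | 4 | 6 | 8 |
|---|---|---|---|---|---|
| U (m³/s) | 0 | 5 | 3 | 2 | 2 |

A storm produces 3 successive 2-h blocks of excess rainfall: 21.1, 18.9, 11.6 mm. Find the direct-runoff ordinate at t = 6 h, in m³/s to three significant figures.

Q ≈ 15.7 m³/s

By discrete convolution, Q_j = Σ (P_i / 10 mm) · U_{j−i}.
At t = 6 h (j=3): Q = (21.1/10)·2 + (18.9/10)·3 + (11.6/10)·5 = 15.7 m³/s.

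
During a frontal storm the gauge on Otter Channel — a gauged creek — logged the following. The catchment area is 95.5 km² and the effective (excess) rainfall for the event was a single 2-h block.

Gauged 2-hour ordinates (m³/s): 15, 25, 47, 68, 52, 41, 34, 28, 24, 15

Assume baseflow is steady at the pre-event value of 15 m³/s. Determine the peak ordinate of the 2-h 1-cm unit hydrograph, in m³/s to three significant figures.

Direct runoff: 0.0, 10.0, 32.0, 53.0, 37.0, 26.0, 19.0, 13.0, 9.0, 0.0 m³/s; ΣQ_DR = 199.0 m³/s, peak = 53.0 m³/s.
Runoff depth d = ΣQ_DR·Δt / A = 199.0 × 7200 / (95.5 km²) = 15.00 mm.
The 1-cm UH is the DRH scaled by (10 mm)/d, so U_p = 53.0 × 10/15.00 = 35.3 m³/s.

U_p ≈ 35.3 m³/s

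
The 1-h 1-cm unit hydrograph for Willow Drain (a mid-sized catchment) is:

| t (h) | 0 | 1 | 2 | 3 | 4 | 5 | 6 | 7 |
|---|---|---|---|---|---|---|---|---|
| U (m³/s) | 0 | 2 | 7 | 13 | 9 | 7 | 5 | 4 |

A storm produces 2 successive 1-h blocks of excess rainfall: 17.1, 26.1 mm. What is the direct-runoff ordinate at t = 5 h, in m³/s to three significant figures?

Q ≈ 35.5 m³/s

By discrete convolution, Q_j = Σ (P_i / 10 mm) · U_{j−i}.
At t = 5 h (j=5): Q = (17.1/10)·7 + (26.1/10)·9 = 35.5 m³/s.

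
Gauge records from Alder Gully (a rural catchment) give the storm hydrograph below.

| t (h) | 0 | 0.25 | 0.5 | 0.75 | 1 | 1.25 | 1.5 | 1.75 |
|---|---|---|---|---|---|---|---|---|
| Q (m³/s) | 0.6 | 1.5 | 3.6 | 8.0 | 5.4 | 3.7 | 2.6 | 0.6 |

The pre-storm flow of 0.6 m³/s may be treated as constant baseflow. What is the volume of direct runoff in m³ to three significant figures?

V ≈ 19100 m³

Direct-runoff ordinates (Q − Q_b): 0.0, 0.9, 3.0, 7.4, 4.8, 3.1, 2.0, 0.0 m³/s.
ΣQ_DR = 21.20 m³/s.
With Δt = 0.25 h = 900 s, V = ΣQ_DR · Δt = 21.20 × 900 = 19100 m³.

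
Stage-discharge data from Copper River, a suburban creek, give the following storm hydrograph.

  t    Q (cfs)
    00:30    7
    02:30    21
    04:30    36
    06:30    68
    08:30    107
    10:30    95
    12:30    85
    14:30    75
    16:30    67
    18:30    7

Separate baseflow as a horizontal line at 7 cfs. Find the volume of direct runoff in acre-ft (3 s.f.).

V ≈ 82.3 acre-ft

Direct-runoff ordinates (Q − Q_b): 0.0, 14.0, 29.0, 61.0, 100.0, 88.0, 78.0, 68.0, 60.0, 0.0 cfs.
ΣQ_DR = 498.0 cfs.
With Δt = 2 h = 7200 s, V = ΣQ_DR · Δt = 498.0 × 7200 = 3.59 × 10^6 ft³ = 82.3 acre-ft.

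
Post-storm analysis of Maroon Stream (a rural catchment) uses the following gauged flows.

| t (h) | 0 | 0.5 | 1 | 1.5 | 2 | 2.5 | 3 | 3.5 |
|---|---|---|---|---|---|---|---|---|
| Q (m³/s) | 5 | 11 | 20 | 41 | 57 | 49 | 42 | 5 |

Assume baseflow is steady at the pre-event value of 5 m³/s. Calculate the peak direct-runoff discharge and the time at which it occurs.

Subtracting baseflow gives direct-runoff ordinates: 0.0, 6.0, 15.0, 36.0, 52.0, 44.0, 37.0, 0.0 m³/s.
The maximum is 52.0 m³/s, occurring at the reading for t = 2 h.

Q_p = 52.0 m³/s at t = 2 h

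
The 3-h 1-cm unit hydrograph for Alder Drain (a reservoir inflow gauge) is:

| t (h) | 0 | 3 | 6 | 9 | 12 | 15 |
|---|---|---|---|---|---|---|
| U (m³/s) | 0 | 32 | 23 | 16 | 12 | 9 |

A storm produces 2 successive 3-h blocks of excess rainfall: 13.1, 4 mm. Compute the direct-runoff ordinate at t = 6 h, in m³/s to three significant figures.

By discrete convolution, Q_j = Σ (P_i / 10 mm) · U_{j−i}.
At t = 6 h (j=2): Q = (13.1/10)·23 + (4/10)·32 = 42.9 m³/s.

Q ≈ 42.9 m³/s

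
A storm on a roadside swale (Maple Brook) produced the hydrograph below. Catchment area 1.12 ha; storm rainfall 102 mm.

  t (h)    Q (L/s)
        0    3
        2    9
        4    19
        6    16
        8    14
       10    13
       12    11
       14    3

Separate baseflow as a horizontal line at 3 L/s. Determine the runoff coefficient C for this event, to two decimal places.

ΣQ_DR = 64.00 L/s; V = ΣQ_DR·Δt = 4.608 × 10^5 L.
Runoff depth d = V / A = 41.14 mm.
C = d / P = 41.14 / 102 = 0.40.

C ≈ 0.40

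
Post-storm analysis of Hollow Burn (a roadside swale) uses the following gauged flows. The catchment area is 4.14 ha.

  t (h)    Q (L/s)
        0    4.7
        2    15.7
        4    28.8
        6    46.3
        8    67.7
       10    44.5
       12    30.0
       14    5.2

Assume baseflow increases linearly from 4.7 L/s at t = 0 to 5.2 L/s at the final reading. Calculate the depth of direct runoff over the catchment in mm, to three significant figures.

Direct runoff: 0.00, 10.93, 23.96, 41.39, 62.71, 39.44, 24.87, 0.00 L/s; ΣQ_DR = 203.3 L/s.
V = ΣQ_DR · Δt = 203.3 × 7200 s = 1.464 × 10^6 L.
Over A = 4.14 ha, depth = V / A = 35.4 mm.

d ≈ 35.4 mm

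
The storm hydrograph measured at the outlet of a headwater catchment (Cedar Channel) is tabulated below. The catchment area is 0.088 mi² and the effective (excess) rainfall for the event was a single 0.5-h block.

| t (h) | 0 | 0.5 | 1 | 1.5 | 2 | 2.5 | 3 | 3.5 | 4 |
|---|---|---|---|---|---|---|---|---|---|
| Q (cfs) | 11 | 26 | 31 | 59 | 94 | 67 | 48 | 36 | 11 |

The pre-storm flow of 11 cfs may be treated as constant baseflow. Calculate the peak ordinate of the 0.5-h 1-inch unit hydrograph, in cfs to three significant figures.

Direct runoff: 0.0, 15.0, 20.0, 48.0, 83.0, 56.0, 37.0, 25.0, 0.0 cfs; ΣQ_DR = 284.0 cfs, peak = 83.0 cfs.
Runoff depth d = ΣQ_DR·Δt / A = 284.0 × 1800 / (0.088 mi²) = 2.500 in.
The 1-inch UH is the DRH scaled by (1 in)/d, so U_p = 83.0 × 1/2.500 = 33.2 cfs.

U_p ≈ 33.2 cfs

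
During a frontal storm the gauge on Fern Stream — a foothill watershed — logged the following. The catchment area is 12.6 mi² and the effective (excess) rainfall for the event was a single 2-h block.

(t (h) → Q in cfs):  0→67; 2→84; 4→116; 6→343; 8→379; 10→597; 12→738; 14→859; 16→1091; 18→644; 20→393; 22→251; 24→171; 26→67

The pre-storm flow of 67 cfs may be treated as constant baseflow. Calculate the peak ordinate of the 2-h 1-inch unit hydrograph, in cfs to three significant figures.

U_p ≈ 856 cfs

Direct runoff: 0.0, 17.0, 49.0, 276.0, 312.0, 530.0, 671.0, 792.0, 1024.0, 577.0, 326.0, 184.0, 104.0, 0.0 cfs; ΣQ_DR = 4862 cfs, peak = 1024.0 cfs.
Runoff depth d = ΣQ_DR·Δt / A = 4862 × 7200 / (12.6 mi²) = 1.196 in.
The 1-inch UH is the DRH scaled by (1 in)/d, so U_p = 1024.0 × 1/1.196 = 856 cfs.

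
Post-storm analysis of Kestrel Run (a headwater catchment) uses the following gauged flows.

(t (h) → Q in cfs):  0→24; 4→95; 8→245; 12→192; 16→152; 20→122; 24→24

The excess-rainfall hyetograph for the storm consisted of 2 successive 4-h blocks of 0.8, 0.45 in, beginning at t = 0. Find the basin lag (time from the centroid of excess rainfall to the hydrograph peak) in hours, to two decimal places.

Centroid of excess rainfall: t_c = Σ P_i·t̄_i / ΣP_i = 3.4400 h (block centres at 2, 6 h).
Hydrograph peak occurs at t = 8 h, so basin lag t_L = 8 − 3.4400 = 4.56 h.

t_L ≈ 4.56 h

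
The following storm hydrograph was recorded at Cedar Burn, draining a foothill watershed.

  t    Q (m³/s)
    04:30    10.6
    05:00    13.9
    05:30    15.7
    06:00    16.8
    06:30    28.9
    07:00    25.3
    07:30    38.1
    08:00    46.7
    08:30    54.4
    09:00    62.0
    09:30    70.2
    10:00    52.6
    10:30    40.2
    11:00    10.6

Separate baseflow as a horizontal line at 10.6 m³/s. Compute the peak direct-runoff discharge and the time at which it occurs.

Subtracting baseflow gives direct-runoff ordinates: 0.0, 3.3, 5.1, 6.2, 18.3, 14.7, 27.5, 36.1, 43.8, 51.4, 59.6, 42.0, 29.6, 0.0 m³/s.
The maximum is 59.6 m³/s, occurring at the reading for t = 09:30.

Q_p = 59.6 m³/s at t = 09:30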